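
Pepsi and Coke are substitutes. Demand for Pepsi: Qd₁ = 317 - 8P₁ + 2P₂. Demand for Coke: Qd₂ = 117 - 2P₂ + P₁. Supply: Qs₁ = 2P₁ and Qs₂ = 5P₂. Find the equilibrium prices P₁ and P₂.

Market 1: 317 - 8P₁ + 2P₂ = 2P₁ → 10P₁ - 2P₂ = 317.
Market 2: 7P₂ - P₁ = 117.
Eliminating P₂: 7×(1) + 2×(2) gives 68P₁ = 2453, so P₁ = 2453/68.
Back-substitute into (2): P₂ = (117 + 1×2453/68) / 7 = 1487/68.

P₁ = 2453/68, P₂ = 1487/68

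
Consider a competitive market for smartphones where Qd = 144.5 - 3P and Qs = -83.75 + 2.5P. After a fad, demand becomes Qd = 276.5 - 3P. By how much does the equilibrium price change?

ΔP = 24

Original equilibrium: P* = 41.5, Q* = 20.
New equilibrium: 276.5 - 3P = -83.75 + 2.5P, so 360.25 = 5.5P and P' = 65.5; Q' = 276.5 − 3(65.5) = 80.
Change in price: 65.5 − 41.5 = 24.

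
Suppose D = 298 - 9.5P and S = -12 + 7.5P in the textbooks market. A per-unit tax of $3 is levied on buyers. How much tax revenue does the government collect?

Pre-tax equilibrium: P* = 310/17, Q* = 2121/17.
Tax on buyers shifts demand to D = 298 − 9.5(P + 3) = 269.5 - 9.5P.
269.5 - 9.5P = -12 + 7.5P gives seller price Ps = 563/34; buyers pay Pb = 563/34 + 3 = 665/34.
New quantity: Q = 298 − 9.5(665/34) = 7629/68.
Revenue = 3 × 7629/68 = 22887/68.

Tax revenue = 22887/68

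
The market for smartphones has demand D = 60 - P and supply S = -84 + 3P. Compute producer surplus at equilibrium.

Producer surplus = 96

Equilibrium: 60 - P = -84 + 3P gives P* = 36, Q* = 24.
Supply starts at P = 28 (where S = 0).
PS = ½(36 − 28)(24) = 96.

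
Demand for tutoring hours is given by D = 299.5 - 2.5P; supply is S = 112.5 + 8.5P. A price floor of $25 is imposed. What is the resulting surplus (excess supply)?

Equilibrium price would be P* = 17, so the floor at 25 binds.
At P = 25: D = 237, S = 325.
Surplus = 325 − 237 = 88.

Surplus = 88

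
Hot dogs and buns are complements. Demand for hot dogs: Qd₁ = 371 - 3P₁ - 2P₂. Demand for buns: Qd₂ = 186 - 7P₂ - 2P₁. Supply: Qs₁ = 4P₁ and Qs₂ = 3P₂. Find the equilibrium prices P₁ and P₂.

P₁ = 1669/33, P₂ = 280/33

Market 1: 371 - 3P₁ - 2P₂ = 4P₁ → 7P₁ + 2P₂ = 371.
Market 2: 10P₂ + 2P₁ = 186.
Eliminating P₂: 10×(1) − 2×(2) gives 66P₁ = 3338, so P₁ = 1669/33.
Back-substitute into (2): P₂ = (186 − 2×1669/33) / 10 = 280/33.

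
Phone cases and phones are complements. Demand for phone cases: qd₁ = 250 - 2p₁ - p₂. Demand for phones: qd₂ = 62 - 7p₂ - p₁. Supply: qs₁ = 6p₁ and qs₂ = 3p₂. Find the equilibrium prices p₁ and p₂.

Market 1: 250 - 2p₁ - p₂ = 6p₁ → 8p₁ + p₂ = 250.
Market 2: 10p₂ + p₁ = 62.
Eliminating p₂: 10×(1) − 1×(2) gives 79p₁ = 2438, so p₁ = 2438/79.
Back-substitute into (2): p₂ = (62 − 1×2438/79) / 10 = 246/79.

p₁ = 2438/79, p₂ = 246/79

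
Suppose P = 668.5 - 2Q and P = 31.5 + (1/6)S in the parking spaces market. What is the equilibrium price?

P* = 80.5

Set the two price expressions equal: 668.5 - 2Q = 31.5 + (1/6)Q.
637 = (13/6)Q, so Q* = 294.
P* = 668.5 − (2)(294) = 80.5.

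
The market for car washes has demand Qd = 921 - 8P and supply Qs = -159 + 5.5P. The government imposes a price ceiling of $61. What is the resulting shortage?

Equilibrium price would be P* = 80, so the ceiling at 61 binds.
At P = 61: Qd = 921 − 8(61) = 433, Qs = -159 + 5.5(61) = 176.5.
Shortage = 433 − 176.5 = 256.5.

Shortage = 256.5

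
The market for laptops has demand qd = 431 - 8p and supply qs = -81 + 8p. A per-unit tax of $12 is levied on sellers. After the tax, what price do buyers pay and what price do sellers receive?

Buyers pay $38, sellers receive $26

Pre-tax equilibrium: p* = 32, q* = 175.
Tax on sellers shifts supply to qs = -81 + 8(p − 12) = -177 + 8p.
431 - 8p = -177 + 8p gives buyer price pb = 38; sellers receive ps = 38 − 12 = 26.
New quantity: q = 431 − 8(38) = 127.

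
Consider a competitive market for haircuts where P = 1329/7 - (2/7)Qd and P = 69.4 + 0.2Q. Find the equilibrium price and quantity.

Set the two price expressions equal: 1329/7 - (2/7)Q = 69.4 + 0.2Q.
4216/35 = (17/35)Q, so Q* = 248.
P* = 1329/7 − (2/7)(248) = 119.

P* = 119, Q* = 248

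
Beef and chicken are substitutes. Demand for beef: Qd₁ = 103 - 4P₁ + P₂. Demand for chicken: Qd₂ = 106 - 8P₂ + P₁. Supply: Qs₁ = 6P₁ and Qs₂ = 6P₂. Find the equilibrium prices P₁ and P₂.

P₁ = 1548/139, P₂ = 1163/139

Market 1: 103 - 4P₁ + P₂ = 6P₁ → 10P₁ - P₂ = 103.
Market 2: 14P₂ - P₁ = 106.
Eliminating P₂: 14×(1) + 1×(2) gives 139P₁ = 1548, so P₁ = 1548/139.
Back-substitute into (2): P₂ = (106 + 1×1548/139) / 14 = 1163/139.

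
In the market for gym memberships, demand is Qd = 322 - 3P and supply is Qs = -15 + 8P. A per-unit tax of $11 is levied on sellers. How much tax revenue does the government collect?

Tax revenue = 2267

Pre-tax equilibrium: P* = 337/11, Q* = 2531/11.
Tax on sellers shifts supply to Qs = -15 + 8(P − 11) = -103 + 8P.
322 - 3P = -103 + 8P gives buyer price Pb = 425/11; sellers receive Ps = 425/11 − 11 = 304/11.
New quantity: Q = 322 − 3(425/11) = 2267/11.
Revenue = 11 × 2267/11 = 2267.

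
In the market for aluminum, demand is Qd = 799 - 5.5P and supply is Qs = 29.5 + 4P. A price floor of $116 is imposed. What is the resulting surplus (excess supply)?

Surplus = 332.5

Equilibrium price would be P* = 81, so the floor at 116 binds.
At P = 116: Qd = 161, Qs = 493.5.
Surplus = 493.5 − 161 = 332.5.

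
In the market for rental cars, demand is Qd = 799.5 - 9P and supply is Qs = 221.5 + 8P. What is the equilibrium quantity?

Q* = 493.5

Set Qd = Qs: 799.5 - 9P = 221.5 + 8P.
578 = 17P, so P* = 34.
Q* = 799.5 − 9(34) = 493.5.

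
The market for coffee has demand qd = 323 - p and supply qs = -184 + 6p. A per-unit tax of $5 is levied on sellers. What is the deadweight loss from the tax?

Deadweight loss = 75/7

Pre-tax equilibrium: p* = 507/7, q* = 1754/7.
Tax on sellers shifts supply to qs = -184 + 6(p − 5) = -214 + 6p.
323 - p = -214 + 6p gives buyer price pb = 537/7; sellers receive ps = 537/7 − 5 = 502/7.
New quantity: q = 323 − 1(537/7) = 1724/7.
DWL = ½ × 5 × (1754/7 − 1724/7) = 75/7.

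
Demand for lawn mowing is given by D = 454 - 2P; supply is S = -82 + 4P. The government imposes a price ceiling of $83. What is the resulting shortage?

Equilibrium price would be P* = 268/3, so the ceiling at 83 binds.
At P = 83: D = 454 − 2(83) = 288, S = -82 + 4(83) = 250.
Shortage = 288 − 250 = 38.

Shortage = 38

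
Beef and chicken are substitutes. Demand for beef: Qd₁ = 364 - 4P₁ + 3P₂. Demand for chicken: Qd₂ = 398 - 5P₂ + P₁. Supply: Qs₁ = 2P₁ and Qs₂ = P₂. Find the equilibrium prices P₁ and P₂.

P₁ = 1126/11, P₂ = 2752/33

Market 1: 364 - 4P₁ + 3P₂ = 2P₁ → 6P₁ - 3P₂ = 364.
Market 2: 6P₂ - P₁ = 398.
Eliminating P₂: 6×(1) + 3×(2) gives 33P₁ = 3378, so P₁ = 1126/11.
Back-substitute into (2): P₂ = (398 + 1×1126/11) / 6 = 2752/33.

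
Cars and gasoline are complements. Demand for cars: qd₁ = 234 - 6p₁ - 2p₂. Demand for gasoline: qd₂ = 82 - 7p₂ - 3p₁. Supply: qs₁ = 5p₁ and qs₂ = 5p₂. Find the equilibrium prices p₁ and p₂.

p₁ = 1322/63, p₂ = 100/63

Market 1: 234 - 6p₁ - 2p₂ = 5p₁ → 11p₁ + 2p₂ = 234.
Market 2: 12p₂ + 3p₁ = 82.
Eliminating p₂: 12×(1) − 2×(2) gives 126p₁ = 2644, so p₁ = 1322/63.
Back-substitute into (2): p₂ = (82 − 3×1322/63) / 12 = 100/63.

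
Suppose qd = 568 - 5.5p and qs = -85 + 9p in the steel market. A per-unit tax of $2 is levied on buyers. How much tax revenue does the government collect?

Pre-tax equilibrium: p* = 1306/29, q* = 9289/29.
Tax on buyers shifts demand to qd = 568 − 5.5(p + 2) = 557 - 5.5p.
557 - 5.5p = -85 + 9p gives seller price ps = 1284/29; buyers pay pb = 1284/29 + 2 = 1342/29.
New quantity: q = 568 − 5.5(1342/29) = 9091/29.
Revenue = 2 × 9091/29 = 18182/29.

Tax revenue = 18182/29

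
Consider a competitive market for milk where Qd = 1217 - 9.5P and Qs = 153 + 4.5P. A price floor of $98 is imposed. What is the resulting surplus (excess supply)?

Equilibrium price would be P* = 76, so the floor at 98 binds.
At P = 98: Qd = 286, Qs = 594.
Surplus = 594 − 286 = 308.

Surplus = 308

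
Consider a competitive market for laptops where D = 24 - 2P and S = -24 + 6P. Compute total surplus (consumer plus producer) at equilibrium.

Equilibrium: 24 - 2P = -24 + 6P gives P* = 6, Q* = 12.
Demand choke price: P = 12; supply starts at P = 4.
CS = ½(12 − 6)(12) = 36; PS = ½(6 − 4)(12) = 12.

Total surplus = 48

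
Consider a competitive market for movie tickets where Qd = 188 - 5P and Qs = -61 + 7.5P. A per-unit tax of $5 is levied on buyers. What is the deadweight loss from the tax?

Pre-tax equilibrium: P* = 19.92, Q* = 88.4.
Tax on buyers shifts demand to Qd = 188 − 5(P + 5) = 163 - 5P.
163 - 5P = -61 + 7.5P gives seller price Ps = 17.92; buyers pay Pb = 17.92 + 5 = 22.92.
New quantity: Q = 188 − 5(22.92) = 73.4.
DWL = ½ × 5 × (88.4 − 73.4) = 37.5.

Deadweight loss = 37.5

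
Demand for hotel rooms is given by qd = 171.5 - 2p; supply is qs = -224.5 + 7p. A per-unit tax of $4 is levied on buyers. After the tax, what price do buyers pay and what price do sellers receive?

Buyers pay 424/9, sellers receive 388/9

Pre-tax equilibrium: p* = 44, q* = 83.5.
Tax on buyers shifts demand to qd = 171.5 − 2(p + 4) = 163.5 - 2p.
163.5 - 2p = -224.5 + 7p gives seller price ps = 388/9; buyers pay pb = 388/9 + 4 = 424/9.
New quantity: q = 171.5 − 2(424/9) = 1391/18.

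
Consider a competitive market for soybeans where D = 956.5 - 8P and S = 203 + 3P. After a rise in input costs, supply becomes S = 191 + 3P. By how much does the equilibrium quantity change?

Original equilibrium: P* = 68.5, Q* = 408.5.
New equilibrium: 956.5 - 8P = 191 + 3P, so 765.5 = 11P and P' = 1531/22; Q' = 956.5 − 8(1531/22) = 8795/22.
Change in quantity: 8795/22 − 408.5 = -96/11.

ΔQ = -96/11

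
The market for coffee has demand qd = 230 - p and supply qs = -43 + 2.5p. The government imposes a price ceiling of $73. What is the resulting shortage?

Equilibrium price would be p* = 78, so the ceiling at 73 binds.
At p = 73: qd = 230 − 1(73) = 157, qs = -43 + 2.5(73) = 139.5.
Shortage = 157 − 139.5 = 17.5.

Shortage = 17.5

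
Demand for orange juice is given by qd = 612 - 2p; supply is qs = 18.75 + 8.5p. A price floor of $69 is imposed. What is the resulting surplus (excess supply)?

Surplus = 131.25

Equilibrium price would be p* = 56.5, so the floor at 69 binds.
At p = 69: qd = 474, qs = 605.25.
Surplus = 605.25 − 474 = 131.25.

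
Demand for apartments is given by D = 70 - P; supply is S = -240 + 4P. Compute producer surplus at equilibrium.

Producer surplus = 8

Equilibrium: 70 - P = -240 + 4P gives P* = 62, Q* = 8.
Supply starts at P = 60 (where S = 0).
PS = ½(62 − 60)(8) = 8.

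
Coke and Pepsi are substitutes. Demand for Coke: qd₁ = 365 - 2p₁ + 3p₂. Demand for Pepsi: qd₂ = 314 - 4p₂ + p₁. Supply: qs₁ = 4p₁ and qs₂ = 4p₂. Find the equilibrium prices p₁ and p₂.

p₁ = 3862/45, p₂ = 2249/45

Market 1: 365 - 2p₁ + 3p₂ = 4p₁ → 6p₁ - 3p₂ = 365.
Market 2: 8p₂ - p₁ = 314.
Eliminating p₂: 8×(1) + 3×(2) gives 45p₁ = 3862, so p₁ = 3862/45.
Back-substitute into (2): p₂ = (314 + 1×3862/45) / 8 = 2249/45.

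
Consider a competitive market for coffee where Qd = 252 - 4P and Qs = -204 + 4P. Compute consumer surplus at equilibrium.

Consumer surplus = 72

Equilibrium: 252 - 4P = -204 + 4P gives P* = 57, Q* = 24.
Demand choke price (Qd = 0): P = 63.
CS = ½(63 − 57)(24) = 72.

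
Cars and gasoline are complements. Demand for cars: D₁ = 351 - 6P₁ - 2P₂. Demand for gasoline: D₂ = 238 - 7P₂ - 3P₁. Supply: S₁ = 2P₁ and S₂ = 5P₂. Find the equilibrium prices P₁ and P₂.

Market 1: 351 - 6P₁ - 2P₂ = 2P₁ → 8P₁ + 2P₂ = 351.
Market 2: 12P₂ + 3P₁ = 238.
Eliminating P₂: 12×(1) − 2×(2) gives 90P₁ = 3736, so P₁ = 1868/45.
Back-substitute into (2): P₂ = (238 − 3×1868/45) / 12 = 851/90.

P₁ = 1868/45, P₂ = 851/90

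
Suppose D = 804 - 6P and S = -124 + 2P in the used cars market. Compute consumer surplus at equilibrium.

Equilibrium: 804 - 6P = -124 + 2P gives P* = 116, Q* = 108.
Demand choke price (D = 0): P = 134.
CS = ½(134 − 116)(108) = 972.

Consumer surplus = 972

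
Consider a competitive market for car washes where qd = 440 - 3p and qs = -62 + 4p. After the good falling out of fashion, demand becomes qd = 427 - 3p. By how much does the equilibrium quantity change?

Original equilibrium: p* = 502/7, q* = 1574/7.
New equilibrium: 427 - 3p = -62 + 4p, so 489 = 7p and p' = 489/7; q' = 427 − 3(489/7) = 1522/7.
Change in quantity: 1522/7 − 1574/7 = -52/7.

Δq = -52/7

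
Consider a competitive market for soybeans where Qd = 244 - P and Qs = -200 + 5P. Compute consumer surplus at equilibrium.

Consumer surplus = 14450

Equilibrium: 244 - P = -200 + 5P gives P* = 74, Q* = 170.
Demand choke price (Qd = 0): P = 244.
CS = ½(244 − 74)(170) = 14450.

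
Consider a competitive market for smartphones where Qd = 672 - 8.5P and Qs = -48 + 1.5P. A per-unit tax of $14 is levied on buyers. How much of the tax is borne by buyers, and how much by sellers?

Pre-tax equilibrium: P* = 72, Q* = 60.
Tax on buyers shifts demand to Qd = 672 − 8.5(P + 14) = 553 - 8.5P.
553 - 8.5P = -48 + 1.5P gives seller price Ps = 60.1; buyers pay Pb = 60.1 + 14 = 74.1.
New quantity: Q = 672 − 8.5(74.1) = 42.15.
Buyer burden = 74.1 − 72 = 2.1; seller burden = 72 − 60.1 = 11.9.

Buyers bear $2.1, sellers bear $11.9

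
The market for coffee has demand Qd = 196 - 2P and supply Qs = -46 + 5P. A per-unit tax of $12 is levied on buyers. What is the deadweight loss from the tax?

Deadweight loss = 720/7

Pre-tax equilibrium: P* = 242/7, Q* = 888/7.
Tax on buyers shifts demand to Qd = 196 − 2(P + 12) = 172 - 2P.
172 - 2P = -46 + 5P gives seller price Ps = 218/7; buyers pay Pb = 218/7 + 12 = 302/7.
New quantity: Q = 196 − 2(302/7) = 768/7.
DWL = ½ × 12 × (888/7 − 768/7) = 720/7.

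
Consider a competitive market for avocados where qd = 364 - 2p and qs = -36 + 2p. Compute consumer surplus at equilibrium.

Consumer surplus = 6724

Equilibrium: 364 - 2p = -36 + 2p gives p* = 100, q* = 164.
Demand choke price (qd = 0): p = 182.
CS = ½(182 − 100)(164) = 6724.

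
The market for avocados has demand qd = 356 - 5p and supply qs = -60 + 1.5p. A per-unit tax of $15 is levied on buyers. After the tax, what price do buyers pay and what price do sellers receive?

Buyers pay 877/13, sellers receive 682/13

Pre-tax equilibrium: p* = 64, q* = 36.
Tax on buyers shifts demand to qd = 356 − 5(p + 15) = 281 - 5p.
281 - 5p = -60 + 1.5p gives seller price ps = 682/13; buyers pay pb = 682/13 + 15 = 877/13.
New quantity: q = 356 − 5(877/13) = 243/13.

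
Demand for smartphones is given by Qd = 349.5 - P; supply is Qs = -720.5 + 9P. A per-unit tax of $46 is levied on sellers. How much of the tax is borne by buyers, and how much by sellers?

Pre-tax equilibrium: P* = 107, Q* = 242.5.
Tax on sellers shifts supply to Qs = -720.5 + 9(P − 46) = -1134.5 + 9P.
349.5 - P = -1134.5 + 9P gives buyer price Pb = 148.4; sellers receive Ps = 148.4 − 46 = 102.4.
New quantity: Q = 349.5 − 1(148.4) = 201.1.
Buyer burden = 148.4 − 107 = 41.4; seller burden = 107 − 102.4 = 4.6.

Buyers bear $41.4, sellers bear $4.6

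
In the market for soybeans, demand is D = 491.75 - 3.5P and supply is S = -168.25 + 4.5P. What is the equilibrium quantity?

Set D = S: 491.75 - 3.5P = -168.25 + 4.5P.
660 = 8P, so P* = 82.5.
Q* = 491.75 − 3.5(82.5) = 203.

Q* = 203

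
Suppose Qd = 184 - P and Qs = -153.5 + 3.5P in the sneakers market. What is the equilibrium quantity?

Q* = 109

Set Qd = Qs: 184 - P = -153.5 + 3.5P.
337.5 = 4.5P, so P* = 75.
Q* = 184 − 1(75) = 109.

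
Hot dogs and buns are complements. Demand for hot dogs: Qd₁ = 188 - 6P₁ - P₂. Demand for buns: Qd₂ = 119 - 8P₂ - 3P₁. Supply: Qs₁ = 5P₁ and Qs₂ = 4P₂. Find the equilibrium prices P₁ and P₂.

P₁ = 2137/129, P₂ = 745/129

Market 1: 188 - 6P₁ - P₂ = 5P₁ → 11P₁ + P₂ = 188.
Market 2: 12P₂ + 3P₁ = 119.
Eliminating P₂: 12×(1) − 1×(2) gives 129P₁ = 2137, so P₁ = 2137/129.
Back-substitute into (2): P₂ = (119 − 3×2137/129) / 12 = 745/129.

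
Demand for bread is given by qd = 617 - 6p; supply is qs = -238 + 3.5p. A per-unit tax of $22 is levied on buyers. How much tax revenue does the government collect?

Pre-tax equilibrium: p* = 90, q* = 77.
Tax on buyers shifts demand to qd = 617 − 6(p + 22) = 485 - 6p.
485 - 6p = -238 + 3.5p gives seller price ps = 1446/19; buyers pay pb = 1446/19 + 22 = 1864/19.
New quantity: q = 617 − 6(1864/19) = 539/19.
Revenue = 22 × 539/19 = 11858/19.

Tax revenue = 11858/19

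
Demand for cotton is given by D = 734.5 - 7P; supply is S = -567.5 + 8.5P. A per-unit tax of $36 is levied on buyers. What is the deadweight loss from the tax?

Pre-tax equilibrium: P* = 84, Q* = 146.5.
Tax on buyers shifts demand to D = 734.5 − 7(P + 36) = 482.5 - 7P.
482.5 - 7P = -567.5 + 8.5P gives seller price Ps = 2100/31; buyers pay Pb = 2100/31 + 36 = 3216/31.
New quantity: Q = 734.5 − 7(3216/31) = 515/62.
DWL = ½ × 36 × (146.5 − 515/62) = 77112/31.

Deadweight loss = 77112/31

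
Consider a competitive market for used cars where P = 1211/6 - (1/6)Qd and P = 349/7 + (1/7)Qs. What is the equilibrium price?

P* = 120

Set the two price expressions equal: 1211/6 - (1/6)Q = 349/7 + (1/7)Q.
6383/42 = (13/42)Q, so Q* = 491.
P* = 1211/6 − (1/6)(491) = 120.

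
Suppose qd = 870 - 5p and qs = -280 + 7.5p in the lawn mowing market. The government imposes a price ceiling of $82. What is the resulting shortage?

Equilibrium price would be p* = 92, so the ceiling at 82 binds.
At p = 82: qd = 870 − 5(82) = 460, qs = -280 + 7.5(82) = 335.
Shortage = 460 − 335 = 125.

Shortage = 125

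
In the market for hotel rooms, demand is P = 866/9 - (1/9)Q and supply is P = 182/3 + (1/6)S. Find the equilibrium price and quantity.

Set the two price expressions equal: 866/9 - (1/9)Q = 182/3 + (1/6)Q.
320/9 = (5/18)Q, so Q* = 128.
P* = 866/9 − (1/9)(128) = 82.

P* = 82, Q* = 128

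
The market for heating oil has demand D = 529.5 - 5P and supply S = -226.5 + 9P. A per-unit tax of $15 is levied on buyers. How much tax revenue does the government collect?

Pre-tax equilibrium: P* = 54, Q* = 259.5.
Tax on buyers shifts demand to D = 529.5 − 5(P + 15) = 454.5 - 5P.
454.5 - 5P = -226.5 + 9P gives seller price Ps = 681/14; buyers pay Pb = 681/14 + 15 = 891/14.
New quantity: Q = 529.5 − 5(891/14) = 1479/7.
Revenue = 15 × 1479/7 = 22185/7.

Tax revenue = 22185/7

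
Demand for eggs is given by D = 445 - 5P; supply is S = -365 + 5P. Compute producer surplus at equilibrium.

Equilibrium: 445 - 5P = -365 + 5P gives P* = 81, Q* = 40.
Supply starts at P = 73 (where S = 0).
PS = ½(81 − 73)(40) = 160.

Producer surplus = 160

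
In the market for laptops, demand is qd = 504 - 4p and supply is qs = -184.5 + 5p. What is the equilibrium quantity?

q* = 198

Set qd = qs: 504 - 4p = -184.5 + 5p.
688.5 = 9p, so p* = 76.5.
q* = 504 − 4(76.5) = 198.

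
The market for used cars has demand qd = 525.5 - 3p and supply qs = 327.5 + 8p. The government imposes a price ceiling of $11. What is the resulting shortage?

Equilibrium price would be p* = 18, so the ceiling at 11 binds.
At p = 11: qd = 525.5 − 3(11) = 492.5, qs = 327.5 + 8(11) = 415.5.
Shortage = 492.5 − 415.5 = 77.

Shortage = 77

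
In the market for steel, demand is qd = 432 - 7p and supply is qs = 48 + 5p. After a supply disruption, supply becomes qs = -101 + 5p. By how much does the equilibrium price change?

Original equilibrium: p* = 32, q* = 208.
New equilibrium: 432 - 7p = -101 + 5p, so 533 = 12p and p' = 533/12; q' = 432 − 7(533/12) = 1453/12.
Change in price: 533/12 − 32 = 149/12.

Δp = 149/12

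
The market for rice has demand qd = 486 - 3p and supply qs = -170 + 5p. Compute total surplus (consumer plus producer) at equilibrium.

Total surplus = 15360

Equilibrium: 486 - 3p = -170 + 5p gives p* = 82, q* = 240.
Demand choke price: p = 162; supply starts at p = 34.
CS = ½(162 − 82)(240) = 9600; PS = ½(82 − 34)(240) = 5760.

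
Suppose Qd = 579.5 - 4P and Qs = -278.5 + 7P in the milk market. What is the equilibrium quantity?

Q* = 267.5

Set Qd = Qs: 579.5 - 4P = -278.5 + 7P.
858 = 11P, so P* = 78.
Q* = 579.5 − 4(78) = 267.5.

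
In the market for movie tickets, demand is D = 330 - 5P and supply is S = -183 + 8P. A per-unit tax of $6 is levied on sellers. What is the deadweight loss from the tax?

Pre-tax equilibrium: P* = 513/13, Q* = 1725/13.
Tax on sellers shifts supply to S = -183 + 8(P − 6) = -231 + 8P.
330 - 5P = -231 + 8P gives buyer price Pb = 561/13; sellers receive Ps = 561/13 − 6 = 483/13.
New quantity: Q = 330 − 5(561/13) = 1485/13.
DWL = ½ × 6 × (1725/13 − 1485/13) = 720/13.

Deadweight loss = 720/13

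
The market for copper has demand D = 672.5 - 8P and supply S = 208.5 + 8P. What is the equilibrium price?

Set D = S: 672.5 - 8P = 208.5 + 8P.
464 = 16P, so P* = 29.
Q* = 672.5 − 8(29) = 440.5.

P* = 29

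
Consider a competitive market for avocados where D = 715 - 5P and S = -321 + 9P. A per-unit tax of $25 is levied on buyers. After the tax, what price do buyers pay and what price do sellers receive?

Pre-tax equilibrium: P* = 74, Q* = 345.
Tax on buyers shifts demand to D = 715 − 5(P + 25) = 590 - 5P.
590 - 5P = -321 + 9P gives seller price Ps = 911/14; buyers pay Pb = 911/14 + 25 = 1261/14.
New quantity: Q = 715 − 5(1261/14) = 3705/14.

Buyers pay 1261/14, sellers receive 911/14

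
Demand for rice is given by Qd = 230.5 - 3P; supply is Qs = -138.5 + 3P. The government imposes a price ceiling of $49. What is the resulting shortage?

Equilibrium price would be P* = 61.5, so the ceiling at 49 binds.
At P = 49: Qd = 230.5 − 3(49) = 83.5, Qs = -138.5 + 3(49) = 8.5.
Shortage = 83.5 − 8.5 = 75.

Shortage = 75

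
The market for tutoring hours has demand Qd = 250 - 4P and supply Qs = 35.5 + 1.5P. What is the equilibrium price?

P* = 39

Set Qd = Qs: 250 - 4P = 35.5 + 1.5P.
214.5 = 5.5P, so P* = 39.
Q* = 250 − 4(39) = 94.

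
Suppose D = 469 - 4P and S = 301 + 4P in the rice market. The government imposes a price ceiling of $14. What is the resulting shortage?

Equilibrium price would be P* = 21, so the ceiling at 14 binds.
At P = 14: D = 469 − 4(14) = 413, S = 301 + 4(14) = 357.
Shortage = 413 − 357 = 56.

Shortage = 56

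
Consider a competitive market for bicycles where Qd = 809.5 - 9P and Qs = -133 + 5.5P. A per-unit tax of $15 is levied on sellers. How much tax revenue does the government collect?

Tax revenue = 150765/58

Pre-tax equilibrium: P* = 65, Q* = 224.5.
Tax on sellers shifts supply to Qs = -133 + 5.5(P − 15) = -215.5 + 5.5P.
809.5 - 9P = -215.5 + 5.5P gives buyer price Pb = 2050/29; sellers receive Ps = 2050/29 − 15 = 1615/29.
New quantity: Q = 809.5 − 9(2050/29) = 10051/58.
Revenue = 15 × 10051/58 = 150765/58.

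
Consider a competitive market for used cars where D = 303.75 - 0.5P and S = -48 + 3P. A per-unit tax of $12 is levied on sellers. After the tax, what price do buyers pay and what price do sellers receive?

Pre-tax equilibrium: P* = 100.5, Q* = 253.5.
Tax on sellers shifts supply to S = -48 + 3(P − 12) = -84 + 3P.
303.75 - 0.5P = -84 + 3P gives buyer price Pb = 1551/14; sellers receive Ps = 1551/14 − 12 = 1383/14.
New quantity: Q = 303.75 − 0.5(1551/14) = 3477/14.

Buyers pay 1551/14, sellers receive 1383/14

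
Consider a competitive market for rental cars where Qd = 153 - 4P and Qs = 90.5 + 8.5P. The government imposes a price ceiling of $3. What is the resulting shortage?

Shortage = 25

Equilibrium price would be P* = 5, so the ceiling at 3 binds.
At P = 3: Qd = 153 − 4(3) = 141, Qs = 90.5 + 8.5(3) = 116.
Shortage = 141 − 116 = 25.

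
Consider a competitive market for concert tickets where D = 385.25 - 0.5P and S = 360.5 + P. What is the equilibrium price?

Set D = S: 385.25 - 0.5P = 360.5 + P.
24.75 = 1.5P, so P* = 16.5.
Q* = 385.25 − 0.5(16.5) = 377.

P* = 16.5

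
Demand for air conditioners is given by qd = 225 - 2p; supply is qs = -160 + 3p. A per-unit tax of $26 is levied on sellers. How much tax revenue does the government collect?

Tax revenue = 1034.8

Pre-tax equilibrium: p* = 77, q* = 71.
Tax on sellers shifts supply to qs = -160 + 3(p − 26) = -238 + 3p.
225 - 2p = -238 + 3p gives buyer price pb = 92.6; sellers receive ps = 92.6 − 26 = 66.6.
New quantity: q = 225 − 2(92.6) = 39.8.
Revenue = 26 × 39.8 = 1034.8.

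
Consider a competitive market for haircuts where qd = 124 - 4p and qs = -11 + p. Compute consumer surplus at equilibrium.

Equilibrium: 124 - 4p = -11 + p gives p* = 27, q* = 16.
Demand choke price (qd = 0): p = 31.
CS = ½(31 − 27)(16) = 32.

Consumer surplus = 32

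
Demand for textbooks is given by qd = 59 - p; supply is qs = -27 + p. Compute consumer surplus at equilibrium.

Consumer surplus = 128

Equilibrium: 59 - p = -27 + p gives p* = 43, q* = 16.
Demand choke price (qd = 0): p = 59.
CS = ½(59 − 43)(16) = 128.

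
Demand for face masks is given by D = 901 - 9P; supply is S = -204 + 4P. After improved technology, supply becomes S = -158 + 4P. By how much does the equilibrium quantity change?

Original equilibrium: P* = 85, Q* = 136.
New equilibrium: 901 - 9P = -158 + 4P, so 1059 = 13P and P' = 1059/13; Q' = 901 − 9(1059/13) = 2182/13.
Change in quantity: 2182/13 − 136 = 414/13.

ΔQ = 414/13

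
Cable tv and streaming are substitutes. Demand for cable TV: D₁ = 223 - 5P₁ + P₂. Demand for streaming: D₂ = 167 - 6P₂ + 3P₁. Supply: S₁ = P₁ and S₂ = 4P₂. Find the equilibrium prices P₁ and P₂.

Market 1: 223 - 5P₁ + P₂ = P₁ → 6P₁ - P₂ = 223.
Market 2: 10P₂ - 3P₁ = 167.
Eliminating P₂: 10×(1) + 1×(2) gives 57P₁ = 2397, so P₁ = 799/19.
Back-substitute into (2): P₂ = (167 + 3×799/19) / 10 = 557/19.

P₁ = 799/19, P₂ = 557/19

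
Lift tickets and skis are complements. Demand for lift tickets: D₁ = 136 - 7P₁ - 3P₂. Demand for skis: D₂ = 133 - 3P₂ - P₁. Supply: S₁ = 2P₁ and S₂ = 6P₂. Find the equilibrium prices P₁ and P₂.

P₁ = 275/26, P₂ = 1061/78

Market 1: 136 - 7P₁ - 3P₂ = 2P₁ → 9P₁ + 3P₂ = 136.
Market 2: 9P₂ + P₁ = 133.
Eliminating P₂: 9×(1) − 3×(2) gives 78P₁ = 825, so P₁ = 275/26.
Back-substitute into (2): P₂ = (133 − 1×275/26) / 9 = 1061/78.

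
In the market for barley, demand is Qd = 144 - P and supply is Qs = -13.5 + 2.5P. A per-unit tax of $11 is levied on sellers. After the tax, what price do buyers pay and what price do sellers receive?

Pre-tax equilibrium: P* = 45, Q* = 99.
Tax on sellers shifts supply to Qs = -13.5 + 2.5(P − 11) = -41 + 2.5P.
144 - P = -41 + 2.5P gives buyer price Pb = 370/7; sellers receive Ps = 370/7 − 11 = 293/7.
New quantity: Q = 144 − 1(370/7) = 638/7.

Buyers pay 370/7, sellers receive 293/7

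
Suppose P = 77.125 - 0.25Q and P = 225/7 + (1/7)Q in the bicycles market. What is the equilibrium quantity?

Set the two price expressions equal: 77.125 - 0.25Q = 225/7 + (1/7)Q.
2519/56 = (11/28)Q, so Q* = 114.5.
P* = 77.125 − (0.25)(114.5) = 48.5.

Q* = 114.5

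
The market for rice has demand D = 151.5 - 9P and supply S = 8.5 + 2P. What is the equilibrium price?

Set D = S: 151.5 - 9P = 8.5 + 2P.
143 = 11P, so P* = 13.
Q* = 151.5 − 9(13) = 34.5.

P* = 13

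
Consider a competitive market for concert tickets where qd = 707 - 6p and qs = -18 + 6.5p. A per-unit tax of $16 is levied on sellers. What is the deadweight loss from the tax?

Pre-tax equilibrium: p* = 58, q* = 359.
Tax on sellers shifts supply to qs = -18 + 6.5(p − 16) = -122 + 6.5p.
707 - 6p = -122 + 6.5p gives buyer price pb = 66.32; sellers receive ps = 66.32 − 16 = 50.32.
New quantity: q = 707 − 6(66.32) = 309.08.
DWL = ½ × 16 × (359 − 309.08) = 399.36.

Deadweight loss = 399.36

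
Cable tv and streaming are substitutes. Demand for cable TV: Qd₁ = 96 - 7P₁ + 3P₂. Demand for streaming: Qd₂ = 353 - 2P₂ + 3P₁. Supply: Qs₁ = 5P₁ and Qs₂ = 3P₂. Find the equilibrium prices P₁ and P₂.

Market 1: 96 - 7P₁ + 3P₂ = 5P₁ → 12P₁ - 3P₂ = 96.
Market 2: 5P₂ - 3P₁ = 353.
Eliminating P₂: 5×(1) + 3×(2) gives 51P₁ = 1539, so P₁ = 513/17.
Back-substitute into (2): P₂ = (353 + 3×513/17) / 5 = 1508/17.

P₁ = 513/17, P₂ = 1508/17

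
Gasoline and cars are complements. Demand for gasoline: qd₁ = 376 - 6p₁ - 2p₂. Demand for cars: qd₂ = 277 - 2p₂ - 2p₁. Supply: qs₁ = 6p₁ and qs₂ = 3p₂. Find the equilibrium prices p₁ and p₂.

Market 1: 376 - 6p₁ - 2p₂ = 6p₁ → 12p₁ + 2p₂ = 376.
Market 2: 5p₂ + 2p₁ = 277.
Eliminating p₂: 5×(1) − 2×(2) gives 56p₁ = 1326, so p₁ = 663/28.
Back-substitute into (2): p₂ = (277 − 2×663/28) / 5 = 643/14.

p₁ = 663/28, p₂ = 643/14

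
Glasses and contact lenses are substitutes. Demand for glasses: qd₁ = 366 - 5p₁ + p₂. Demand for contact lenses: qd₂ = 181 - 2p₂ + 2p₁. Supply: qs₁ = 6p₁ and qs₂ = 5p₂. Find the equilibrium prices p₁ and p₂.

p₁ = 2743/75, p₂ = 2723/75

Market 1: 366 - 5p₁ + p₂ = 6p₁ → 11p₁ - p₂ = 366.
Market 2: 7p₂ - 2p₁ = 181.
Eliminating p₂: 7×(1) + 1×(2) gives 75p₁ = 2743, so p₁ = 2743/75.
Back-substitute into (2): p₂ = (181 + 2×2743/75) / 7 = 2723/75.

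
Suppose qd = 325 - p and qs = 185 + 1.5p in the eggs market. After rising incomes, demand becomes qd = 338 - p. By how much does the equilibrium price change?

Δp = 5.2

Original equilibrium: p* = 56, q* = 269.
New equilibrium: 338 - p = 185 + 1.5p, so 153 = 2.5p and p' = 61.2; q' = 338 − 1(61.2) = 276.8.
Change in price: 61.2 − 56 = 5.2.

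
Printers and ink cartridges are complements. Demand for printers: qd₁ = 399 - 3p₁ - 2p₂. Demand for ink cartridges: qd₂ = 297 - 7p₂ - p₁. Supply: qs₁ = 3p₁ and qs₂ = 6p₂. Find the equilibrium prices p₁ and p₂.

p₁ = 4593/76, p₂ = 1383/76

Market 1: 399 - 3p₁ - 2p₂ = 3p₁ → 6p₁ + 2p₂ = 399.
Market 2: 13p₂ + p₁ = 297.
Eliminating p₂: 13×(1) − 2×(2) gives 76p₁ = 4593, so p₁ = 4593/76.
Back-substitute into (2): p₂ = (297 − 1×4593/76) / 13 = 1383/76.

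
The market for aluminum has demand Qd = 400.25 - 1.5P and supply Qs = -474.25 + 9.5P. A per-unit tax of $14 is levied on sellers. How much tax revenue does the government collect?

Tax revenue = 40481/11

Pre-tax equilibrium: P* = 79.5, Q* = 281.
Tax on sellers shifts supply to Qs = -474.25 + 9.5(P − 14) = -607.25 + 9.5P.
400.25 - 1.5P = -607.25 + 9.5P gives buyer price Pb = 2015/22; sellers receive Ps = 2015/22 − 14 = 1707/22.
New quantity: Q = 400.25 − 1.5(2015/22) = 5783/22.
Revenue = 14 × 5783/22 = 40481/11.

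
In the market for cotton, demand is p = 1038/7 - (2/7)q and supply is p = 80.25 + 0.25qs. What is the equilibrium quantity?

q* = 127

Set the two price expressions equal: 1038/7 - (2/7)q = 80.25 + 0.25q.
1905/28 = (15/28)q, so q* = 127.
p* = 1038/7 − (2/7)(127) = 112.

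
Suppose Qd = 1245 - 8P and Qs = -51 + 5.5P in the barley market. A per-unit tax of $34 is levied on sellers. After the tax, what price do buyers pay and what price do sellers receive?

Buyers pay 2966/27, sellers receive 2048/27

Pre-tax equilibrium: P* = 96, Q* = 477.
Tax on sellers shifts supply to Qs = -51 + 5.5(P − 34) = -238 + 5.5P.
1245 - 8P = -238 + 5.5P gives buyer price Pb = 2966/27; sellers receive Ps = 2966/27 − 34 = 2048/27.
New quantity: Q = 1245 − 8(2966/27) = 9887/27.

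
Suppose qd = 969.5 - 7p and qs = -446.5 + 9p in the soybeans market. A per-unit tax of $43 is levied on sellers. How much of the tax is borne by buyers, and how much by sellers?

Pre-tax equilibrium: p* = 88.5, q* = 350.
Tax on sellers shifts supply to qs = -446.5 + 9(p − 43) = -833.5 + 9p.
969.5 - 7p = -833.5 + 9p gives buyer price pb = 112.6875; sellers receive ps = 112.6875 − 43 = 69.6875.
New quantity: q = 969.5 − 7(112.6875) = 180.6875.
Buyer burden = 112.6875 − 88.5 = 24.1875; seller burden = 88.5 − 69.6875 = 18.8125.

Buyers bear $24.1875, sellers bear $18.8125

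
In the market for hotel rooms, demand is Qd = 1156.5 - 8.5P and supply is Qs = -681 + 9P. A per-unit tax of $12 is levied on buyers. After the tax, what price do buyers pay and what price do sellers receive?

Pre-tax equilibrium: P* = 105, Q* = 264.
Tax on buyers shifts demand to Qd = 1156.5 − 8.5(P + 12) = 1054.5 - 8.5P.
1054.5 - 8.5P = -681 + 9P gives seller price Ps = 3471/35; buyers pay Pb = 3471/35 + 12 = 3891/35.
New quantity: Q = 1156.5 − 8.5(3891/35) = 7404/35.

Buyers pay 3891/35, sellers receive 3471/35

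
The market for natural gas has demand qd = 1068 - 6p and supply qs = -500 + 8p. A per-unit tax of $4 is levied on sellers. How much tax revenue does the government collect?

Tax revenue = 10704/7

Pre-tax equilibrium: p* = 112, q* = 396.
Tax on sellers shifts supply to qs = -500 + 8(p − 4) = -532 + 8p.
1068 - 6p = -532 + 8p gives buyer price pb = 800/7; sellers receive ps = 800/7 − 4 = 772/7.
New quantity: q = 1068 − 6(800/7) = 2676/7.
Revenue = 4 × 2676/7 = 10704/7.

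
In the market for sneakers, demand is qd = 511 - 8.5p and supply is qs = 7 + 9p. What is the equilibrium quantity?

Set qd = qs: 511 - 8.5p = 7 + 9p.
504 = 17.5p, so p* = 28.8.
q* = 511 − 8.5(28.8) = 266.2.

q* = 266.2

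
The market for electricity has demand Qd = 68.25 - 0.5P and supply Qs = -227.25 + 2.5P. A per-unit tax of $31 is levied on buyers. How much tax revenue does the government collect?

Tax revenue = 2263/12

Pre-tax equilibrium: P* = 98.5, Q* = 19.
Tax on buyers shifts demand to Qd = 68.25 − 0.5(P + 31) = 52.75 - 0.5P.
52.75 - 0.5P = -227.25 + 2.5P gives seller price Ps = 280/3; buyers pay Pb = 280/3 + 31 = 373/3.
New quantity: Q = 68.25 − 0.5(373/3) = 73/12.
Revenue = 31 × 73/12 = 2263/12.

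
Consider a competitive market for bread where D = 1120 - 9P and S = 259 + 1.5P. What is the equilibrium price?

P* = 82

Set D = S: 1120 - 9P = 259 + 1.5P.
861 = 10.5P, so P* = 82.
Q* = 1120 − 9(82) = 382.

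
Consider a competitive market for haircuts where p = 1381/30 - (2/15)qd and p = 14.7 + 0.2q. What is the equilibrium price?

p* = 33.5

Set the two price expressions equal: 1381/30 - (2/15)q = 14.7 + 0.2q.
94/3 = (1/3)q, so q* = 94.
p* = 1381/30 − (2/15)(94) = 33.5.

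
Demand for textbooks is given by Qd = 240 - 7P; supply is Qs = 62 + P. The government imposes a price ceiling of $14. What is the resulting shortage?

Shortage = 66

Equilibrium price would be P* = 22.25, so the ceiling at 14 binds.
At P = 14: Qd = 240 − 7(14) = 142, Qs = 62 + 1(14) = 76.
Shortage = 142 − 76 = 66.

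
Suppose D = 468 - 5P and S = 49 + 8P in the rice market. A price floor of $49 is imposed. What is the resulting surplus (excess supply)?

Equilibrium price would be P* = 419/13, so the floor at 49 binds.
At P = 49: D = 223, S = 441.
Surplus = 441 − 223 = 218.

Surplus = 218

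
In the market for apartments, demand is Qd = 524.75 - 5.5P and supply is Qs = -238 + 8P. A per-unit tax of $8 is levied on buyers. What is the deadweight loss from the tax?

Deadweight loss = 2816/27

Pre-tax equilibrium: P* = 56.5, Q* = 214.
Tax on buyers shifts demand to Qd = 524.75 − 5.5(P + 8) = 480.75 - 5.5P.
480.75 - 5.5P = -238 + 8P gives seller price Ps = 2875/54; buyers pay Pb = 2875/54 + 8 = 3307/54.
New quantity: Q = 524.75 − 5.5(3307/54) = 5074/27.
DWL = ½ × 8 × (214 − 5074/27) = 2816/27.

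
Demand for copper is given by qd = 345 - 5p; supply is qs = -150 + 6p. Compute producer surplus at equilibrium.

Equilibrium: 345 - 5p = -150 + 6p gives p* = 45, q* = 120.
Supply starts at p = 25 (where qs = 0).
PS = ½(45 − 25)(120) = 1200.

Producer surplus = 1200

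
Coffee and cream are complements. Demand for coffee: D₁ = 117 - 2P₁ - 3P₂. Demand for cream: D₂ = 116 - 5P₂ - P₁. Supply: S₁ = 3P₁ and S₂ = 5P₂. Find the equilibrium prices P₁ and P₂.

P₁ = 822/47, P₂ = 463/47

Market 1: 117 - 2P₁ - 3P₂ = 3P₁ → 5P₁ + 3P₂ = 117.
Market 2: 10P₂ + P₁ = 116.
Eliminating P₂: 10×(1) − 3×(2) gives 47P₁ = 822, so P₁ = 822/47.
Back-substitute into (2): P₂ = (116 − 1×822/47) / 10 = 463/47.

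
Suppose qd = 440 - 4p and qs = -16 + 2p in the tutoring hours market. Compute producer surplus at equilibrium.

Equilibrium: 440 - 4p = -16 + 2p gives p* = 76, q* = 136.
Supply starts at p = 8 (where qs = 0).
PS = ½(76 − 8)(136) = 4624.

Producer surplus = 4624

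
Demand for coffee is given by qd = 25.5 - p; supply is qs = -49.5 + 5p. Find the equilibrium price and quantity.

p* = 12.5, q* = 13

Set qd = qs: 25.5 - p = -49.5 + 5p.
75 = 6p, so p* = 12.5.
q* = 25.5 − 1(12.5) = 13.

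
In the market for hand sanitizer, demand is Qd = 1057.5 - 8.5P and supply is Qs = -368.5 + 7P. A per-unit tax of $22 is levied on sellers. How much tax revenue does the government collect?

Tax revenue = 130295/31

Pre-tax equilibrium: P* = 92, Q* = 275.5.
Tax on sellers shifts supply to Qs = -368.5 + 7(P − 22) = -522.5 + 7P.
1057.5 - 8.5P = -522.5 + 7P gives buyer price Pb = 3160/31; sellers receive Ps = 3160/31 − 22 = 2478/31.
New quantity: Q = 1057.5 − 8.5(3160/31) = 11845/62.
Revenue = 22 × 11845/62 = 130295/31.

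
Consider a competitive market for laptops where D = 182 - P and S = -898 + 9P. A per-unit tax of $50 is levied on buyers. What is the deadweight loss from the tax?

Deadweight loss = 1125

Pre-tax equilibrium: P* = 108, Q* = 74.
Tax on buyers shifts demand to D = 182 − 1(P + 50) = 132 - P.
132 - P = -898 + 9P gives seller price Ps = 103; buyers pay Pb = 103 + 50 = 153.
New quantity: Q = 182 − 1(153) = 29.
DWL = ½ × 50 × (74 − 29) = 1125.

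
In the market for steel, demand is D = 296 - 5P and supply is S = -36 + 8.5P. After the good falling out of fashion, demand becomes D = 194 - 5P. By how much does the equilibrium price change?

ΔP = -68/9

Original equilibrium: P* = 664/27, Q* = 4672/27.
New equilibrium: 194 - 5P = -36 + 8.5P, so 230 = 13.5P and P' = 460/27; Q' = 194 − 5(460/27) = 2938/27.
Change in price: 460/27 − 664/27 = -68/9.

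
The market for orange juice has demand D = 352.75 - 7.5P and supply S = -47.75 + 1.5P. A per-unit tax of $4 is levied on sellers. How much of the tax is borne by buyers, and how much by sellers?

Buyers bear 2/3, sellers bear 10/3

Pre-tax equilibrium: P* = 44.5, Q* = 19.
Tax on sellers shifts supply to S = -47.75 + 1.5(P − 4) = -53.75 + 1.5P.
352.75 - 7.5P = -53.75 + 1.5P gives buyer price Pb = 271/6; sellers receive Ps = 271/6 − 4 = 247/6.
New quantity: Q = 352.75 − 7.5(271/6) = 14.
Buyer burden = 271/6 − 44.5 = 2/3; seller burden = 44.5 − 247/6 = 10/3.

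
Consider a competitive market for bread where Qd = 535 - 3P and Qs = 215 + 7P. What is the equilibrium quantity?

Q* = 439

Set Qd = Qs: 535 - 3P = 215 + 7P.
320 = 10P, so P* = 32.
Q* = 535 − 3(32) = 439.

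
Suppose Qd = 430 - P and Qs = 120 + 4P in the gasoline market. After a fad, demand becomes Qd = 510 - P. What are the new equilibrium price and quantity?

P' = 78, Q' = 432

Original equilibrium: P* = 62, Q* = 368.
New equilibrium: 510 - P = 120 + 4P, so 390 = 5P and P' = 78; Q' = 510 − 1(78) = 432.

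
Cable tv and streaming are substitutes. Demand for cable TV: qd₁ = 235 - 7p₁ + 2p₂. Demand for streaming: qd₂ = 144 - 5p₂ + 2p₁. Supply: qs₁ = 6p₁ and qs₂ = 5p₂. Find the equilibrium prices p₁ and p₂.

p₁ = 1319/63, p₂ = 1171/63

Market 1: 235 - 7p₁ + 2p₂ = 6p₁ → 13p₁ - 2p₂ = 235.
Market 2: 10p₂ - 2p₁ = 144.
Eliminating p₂: 10×(1) + 2×(2) gives 126p₁ = 2638, so p₁ = 1319/63.
Back-substitute into (2): p₂ = (144 + 2×1319/63) / 10 = 1171/63.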